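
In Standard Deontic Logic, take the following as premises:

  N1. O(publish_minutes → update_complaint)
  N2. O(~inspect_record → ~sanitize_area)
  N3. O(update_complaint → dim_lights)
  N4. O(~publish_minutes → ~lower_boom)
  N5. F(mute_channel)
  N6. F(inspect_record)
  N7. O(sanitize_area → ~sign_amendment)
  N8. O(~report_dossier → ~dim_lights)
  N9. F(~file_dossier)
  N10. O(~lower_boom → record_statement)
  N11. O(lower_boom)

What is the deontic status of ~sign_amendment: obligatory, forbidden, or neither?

Premise 7 is O(sanitize_area → ~sign_amendment), but O(sanitize_area) is not derivable from the premises, so it does not yield O(~sign_amendment).
No premise or chain of K-axiom applications forces O(~sign_amendment), and none forces O(sign_amendment). So ~sign_amendment is neither obligatory nor forbidden under these norms.

Neither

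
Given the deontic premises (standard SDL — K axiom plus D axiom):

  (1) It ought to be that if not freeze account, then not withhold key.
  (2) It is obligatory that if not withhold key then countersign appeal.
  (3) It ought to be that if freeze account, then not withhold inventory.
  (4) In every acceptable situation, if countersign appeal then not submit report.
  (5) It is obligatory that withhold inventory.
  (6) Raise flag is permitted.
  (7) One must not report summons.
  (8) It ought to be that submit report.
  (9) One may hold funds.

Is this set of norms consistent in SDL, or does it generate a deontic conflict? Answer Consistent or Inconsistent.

Inconsistent

Premise 8 gives O(submit_report).
The contrapositive of premise 4 (O(countersign_appeal → ¬submit_report)) is O(submit_report → ¬countersign_appeal), and O(submit_report) is already established, so O(¬countersign_appeal).
The contrapositive of premise 2 (O(¬withhold_key → countersign_appeal)) is O(¬countersign_appeal → withhold_key), and O(¬countersign_appeal) is already established, so O(withhold_key).
Premise 1 is O(¬freeze_account → ¬withhold_key); contrapositively O(withhold_key → freeze_account). Since O(withhold_key) holds, K gives O(freeze_account).
From O(freeze_account) and premise 3, O(freeze_account → ¬withhold_inventory), we obtain O(¬withhold_inventory).
Yet premise 5 states O(withhold_inventory).
We now have both O(¬withhold_inventory) and O(withhold_inventory) — withhold_inventory is simultaneously obligatory and forbidden, violating the D-axiom.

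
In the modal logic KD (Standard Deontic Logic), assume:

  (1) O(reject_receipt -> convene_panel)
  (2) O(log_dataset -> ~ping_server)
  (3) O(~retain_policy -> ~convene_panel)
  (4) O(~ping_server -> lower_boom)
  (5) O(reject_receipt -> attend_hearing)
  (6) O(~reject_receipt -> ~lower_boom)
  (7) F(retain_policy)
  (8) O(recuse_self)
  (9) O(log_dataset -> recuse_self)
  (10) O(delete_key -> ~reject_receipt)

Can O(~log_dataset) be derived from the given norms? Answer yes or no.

Yes

F(retain_policy) at premise 7 means O(~retain_policy).
Applying K to premise 3 (O(~retain_policy -> ~convene_panel)) and O(~retain_policy) yields O(~convene_panel).
Premise 1 is O(reject_receipt -> convene_panel); contrapositively O(~convene_panel -> ~reject_receipt). Since O(~convene_panel) holds, K gives O(~reject_receipt).
Applying K to premise 6 (O(~reject_receipt -> ~lower_boom)) and O(~reject_receipt) yields O(~lower_boom).
Premise 4 is O(~ping_server -> lower_boom); contrapositively O(~lower_boom -> ping_server). Since O(~lower_boom) holds, K gives O(ping_server).
Premise 2, O(log_dataset -> ~ping_server), contraposes to O(ping_server -> ~log_dataset); with O(ping_server) we get O(~log_dataset).
Premises 5, 8, 9, 10 do not contribute to this derivation.
So O(~log_dataset) follows.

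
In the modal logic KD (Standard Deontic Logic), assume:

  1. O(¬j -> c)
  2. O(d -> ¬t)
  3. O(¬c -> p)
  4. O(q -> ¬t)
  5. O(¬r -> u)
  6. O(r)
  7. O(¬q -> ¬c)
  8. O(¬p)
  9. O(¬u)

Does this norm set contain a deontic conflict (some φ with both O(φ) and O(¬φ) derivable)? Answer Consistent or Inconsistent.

Consistent

Premise 5 is O(¬r -> u), but O(¬r) is not derivable from the premises, so it does not yield O(u).
So O(u) is not derivable, and the apparent clash with O(¬u) does not arise.
A world satisfying every obligation exists (e.g. c=true, d=false, j=false, p=false, q=true, r=true, t=false, u=false); no atom is both obligatory and forbidden, so the set is consistent.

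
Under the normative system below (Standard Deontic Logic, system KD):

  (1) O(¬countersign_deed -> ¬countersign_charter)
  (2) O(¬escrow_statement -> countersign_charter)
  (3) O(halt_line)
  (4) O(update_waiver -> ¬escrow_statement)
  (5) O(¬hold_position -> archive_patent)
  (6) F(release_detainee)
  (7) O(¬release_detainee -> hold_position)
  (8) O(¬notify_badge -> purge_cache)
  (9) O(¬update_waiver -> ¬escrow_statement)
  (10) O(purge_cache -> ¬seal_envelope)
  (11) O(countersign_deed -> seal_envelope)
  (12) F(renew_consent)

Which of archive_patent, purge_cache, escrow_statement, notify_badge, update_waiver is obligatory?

notify_badge

Premises 4 and 9 are O(update_waiver -> ¬escrow_statement) and O(¬update_waiver -> ¬escrow_statement); every ideal world satisfies update_waiver or ¬update_waiver, so in either case ¬escrow_statement holds — hence O(¬escrow_statement).
Premise 2 is O(¬escrow_statement -> countersign_charter); since O(¬escrow_statement), deontic closure gives O(countersign_charter).
Premise 1 is O(¬countersign_deed -> ¬countersign_charter); contrapositively O(countersign_charter -> countersign_deed). Since O(countersign_charter) holds, K gives O(countersign_deed).
From O(countersign_deed) and premise 11, O(countersign_deed -> seal_envelope), we obtain O(seal_envelope).
Premise 10, O(purge_cache -> ¬seal_envelope), contraposes to O(seal_envelope -> ¬purge_cache); with O(seal_envelope) we get O(¬purge_cache).
Premise 8, O(¬notify_badge -> purge_cache), contraposes to O(¬purge_cache -> notify_badge); with O(¬purge_cache) we get O(notify_badge).
So O(notify_badge) holds — notify_badge is obligatory. None of the other listed options is made obligatory by any chain of premises.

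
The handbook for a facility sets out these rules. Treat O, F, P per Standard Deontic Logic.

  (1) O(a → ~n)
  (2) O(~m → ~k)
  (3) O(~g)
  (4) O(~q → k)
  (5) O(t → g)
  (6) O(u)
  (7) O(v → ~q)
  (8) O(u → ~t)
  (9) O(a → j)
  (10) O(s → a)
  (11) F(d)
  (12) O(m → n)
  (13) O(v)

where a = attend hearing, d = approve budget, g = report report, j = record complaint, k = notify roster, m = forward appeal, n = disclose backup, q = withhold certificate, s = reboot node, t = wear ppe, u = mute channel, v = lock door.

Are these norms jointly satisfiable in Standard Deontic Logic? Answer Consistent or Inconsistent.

Premise 5 is O(t → g), but O(t) is not derivable from the premises, so it does not yield O(g).
So O(g) is not derivable, and the apparent clash with O(~g) does not arise.
A world satisfying every obligation exists (e.g. a=false, d=false, g=false, j=false, k=true, m=true, n=true, q=false, s=false, t=false, u=true, v=true); no atom is both obligatory and forbidden, so the set is consistent.

Consistent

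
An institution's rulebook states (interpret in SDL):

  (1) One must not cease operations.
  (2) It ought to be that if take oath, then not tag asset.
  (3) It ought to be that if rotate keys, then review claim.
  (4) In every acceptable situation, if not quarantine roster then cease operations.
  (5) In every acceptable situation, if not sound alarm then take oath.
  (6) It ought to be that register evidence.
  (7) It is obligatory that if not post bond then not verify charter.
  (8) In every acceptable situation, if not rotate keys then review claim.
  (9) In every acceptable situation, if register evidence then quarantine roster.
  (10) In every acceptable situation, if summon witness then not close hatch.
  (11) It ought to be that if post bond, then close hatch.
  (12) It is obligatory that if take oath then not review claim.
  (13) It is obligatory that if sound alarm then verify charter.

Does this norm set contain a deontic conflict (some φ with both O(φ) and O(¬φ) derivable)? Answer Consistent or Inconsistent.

Consistent

Premise 4 is O(¬quarantine_roster → cease_operations), but O(¬quarantine_roster) is not derivable from the premises, so it does not yield O(cease_operations).
So O(cease_operations) is not derivable, and the apparent clash with O(¬cease_operations) does not arise.
A world satisfying every obligation exists (e.g. cease_operations=false, close_hatch=true, post_bond=true, quarantine_roster=true, register_evidence=true, review_claim=true, rotate_keys=false, sound_alarm=true, summon_witness=false, tag_asset=false, take_oath=false, verify_charter=true); no atom is both obligatory and forbidden, so the set is consistent.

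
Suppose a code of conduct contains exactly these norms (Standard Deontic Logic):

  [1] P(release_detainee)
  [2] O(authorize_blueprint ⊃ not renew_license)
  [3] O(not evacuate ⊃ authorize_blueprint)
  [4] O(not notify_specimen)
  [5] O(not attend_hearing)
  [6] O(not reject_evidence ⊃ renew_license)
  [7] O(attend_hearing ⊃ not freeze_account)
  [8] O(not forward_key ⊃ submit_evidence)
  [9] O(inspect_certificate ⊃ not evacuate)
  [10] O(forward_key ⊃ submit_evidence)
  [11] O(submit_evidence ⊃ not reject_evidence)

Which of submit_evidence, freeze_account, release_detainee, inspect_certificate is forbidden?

By case analysis on forward_key: premise 10 gives O(forward_key ⊃ submit_evidence) and premise 8 gives O(not forward_key ⊃ submit_evidence), so O(submit_evidence) either way.
Premise 11 is O(submit_evidence ⊃ not reject_evidence); since O(submit_evidence), deontic closure gives O(not reject_evidence).
With premise 6, O(not reject_evidence ⊃ renew_license), the K-axiom yields O(renew_license).
Premise 2, O(authorize_blueprint ⊃ not renew_license), contraposes to O(renew_license ⊃ not authorize_blueprint); with O(renew_license) we get O(not authorize_blueprint).
Premise 3 is O(not evacuate ⊃ authorize_blueprint); contrapositively O(not authorize_blueprint ⊃ evacuate). Since O(not authorize_blueprint) holds, K gives O(evacuate).
Premise 9, O(inspect_certificate ⊃ not evacuate), contraposes to O(evacuate ⊃ not inspect_certificate); with O(evacuate) we get O(not inspect_certificate).
So O(not inspect_certificate) holds, i.e. inspect_certificate is forbidden. None of the other listed options is forbidden under the premises.

inspect_certificate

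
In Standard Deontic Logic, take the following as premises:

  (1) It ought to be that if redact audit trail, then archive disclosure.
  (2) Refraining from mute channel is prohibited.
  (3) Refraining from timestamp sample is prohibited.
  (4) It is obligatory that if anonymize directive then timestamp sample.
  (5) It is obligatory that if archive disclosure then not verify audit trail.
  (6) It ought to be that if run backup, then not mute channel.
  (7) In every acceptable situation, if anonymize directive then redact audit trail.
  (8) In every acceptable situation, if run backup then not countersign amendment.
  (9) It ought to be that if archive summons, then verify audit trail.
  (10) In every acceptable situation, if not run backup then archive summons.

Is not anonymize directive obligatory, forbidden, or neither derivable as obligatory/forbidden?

Obligatory

Premise 2, F(¬mute_channel), is equivalent to O(mute_channel).
The contrapositive of premise 6 (O(run_backup → ¬mute_channel)) is O(mute_channel → ¬run_backup), and O(mute_channel) is already established, so O(¬run_backup).
Premise 10 is O(¬run_backup → archive_summons); since O(¬run_backup), deontic closure gives O(archive_summons).
From O(archive_summons) and premise 9, O(archive_summons → verify_audit_trail), we obtain O(verify_audit_trail).
The contrapositive of premise 5 (O(archive_disclosure → ¬verify_audit_trail)) is O(verify_audit_trail → ¬archive_disclosure), and O(verify_audit_trail) is already established, so O(¬archive_disclosure).
Premise 1 is O(redact_audit_trail → archive_disclosure); contrapositively O(¬archive_disclosure → ¬redact_audit_trail). Since O(¬archive_disclosure) holds, K gives O(¬redact_audit_trail).
The contrapositive of premise 7 (O(anonymize_directive → redact_audit_trail)) is O(¬redact_audit_trail → ¬anonymize_directive), and O(¬redact_audit_trail) is already established, so O(¬anonymize_directive).
Premises 3, 4, 8 do not contribute to this derivation.
Hence ¬anonymize_directive is obligatory.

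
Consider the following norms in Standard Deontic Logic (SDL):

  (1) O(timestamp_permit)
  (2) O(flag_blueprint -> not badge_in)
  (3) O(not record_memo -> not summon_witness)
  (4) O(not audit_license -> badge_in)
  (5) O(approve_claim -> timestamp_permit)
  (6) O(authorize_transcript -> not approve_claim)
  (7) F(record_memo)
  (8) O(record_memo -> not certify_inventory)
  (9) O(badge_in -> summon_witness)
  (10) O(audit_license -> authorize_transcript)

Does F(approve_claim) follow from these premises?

Premise 7 is F(record_memo), i.e. O(not record_memo).
From O(not record_memo) and premise 3, O(not record_memo -> not summon_witness), we obtain O(not summon_witness).
The contrapositive of premise 9 (O(badge_in -> summon_witness)) is O(not summon_witness -> not badge_in), and O(not summon_witness) is already established, so O(not badge_in).
Premise 4 is O(not audit_license -> badge_in); contrapositively O(not badge_in -> audit_license). Since O(not badge_in) holds, K gives O(audit_license).
With premise 10, O(audit_license -> authorize_transcript), the K-axiom yields O(authorize_transcript).
Premise 6 is O(authorize_transcript -> not approve_claim); since O(authorize_transcript), deontic closure gives O(not approve_claim).
Premises 1, 2, 5, 8 do not contribute to this derivation.
So O(not approve_claim) holds, i.e. F(approve_claim). The claim follows.

Yes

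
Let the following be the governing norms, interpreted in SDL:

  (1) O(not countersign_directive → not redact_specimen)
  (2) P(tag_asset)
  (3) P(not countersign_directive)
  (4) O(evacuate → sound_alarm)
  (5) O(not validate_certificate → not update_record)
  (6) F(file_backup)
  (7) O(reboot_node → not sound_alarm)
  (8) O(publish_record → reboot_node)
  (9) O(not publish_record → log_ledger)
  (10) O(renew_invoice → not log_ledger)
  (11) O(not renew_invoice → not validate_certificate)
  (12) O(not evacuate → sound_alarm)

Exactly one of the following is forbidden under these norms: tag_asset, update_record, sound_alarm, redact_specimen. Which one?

Premises 12 and 4 are O(not evacuate → sound_alarm) and O(evacuate → sound_alarm); every ideal world satisfies not evacuate or evacuate, so in either case sound_alarm holds — hence O(sound_alarm).
Premise 7 is O(reboot_node → not sound_alarm); contrapositively O(sound_alarm → not reboot_node). Since O(sound_alarm) holds, K gives O(not reboot_node).
The contrapositive of premise 8 (O(publish_record → reboot_node)) is O(not reboot_node → not publish_record), and O(not reboot_node) is already established, so O(not publish_record).
With premise 9, O(not publish_record → log_ledger), the K-axiom yields O(log_ledger).
The contrapositive of premise 10 (O(renew_invoice → not log_ledger)) is O(log_ledger → not renew_invoice), and O(log_ledger) is already established, so O(not renew_invoice).
Premise 11 is O(not renew_invoice → not validate_certificate); since O(not renew_invoice), deontic closure gives O(not validate_certificate).
With premise 5, O(not validate_certificate → not update_record), the K-axiom yields O(not update_record).
So O(not update_record) holds, i.e. update_record is forbidden. None of the other listed options is forbidden under the premises.

update_record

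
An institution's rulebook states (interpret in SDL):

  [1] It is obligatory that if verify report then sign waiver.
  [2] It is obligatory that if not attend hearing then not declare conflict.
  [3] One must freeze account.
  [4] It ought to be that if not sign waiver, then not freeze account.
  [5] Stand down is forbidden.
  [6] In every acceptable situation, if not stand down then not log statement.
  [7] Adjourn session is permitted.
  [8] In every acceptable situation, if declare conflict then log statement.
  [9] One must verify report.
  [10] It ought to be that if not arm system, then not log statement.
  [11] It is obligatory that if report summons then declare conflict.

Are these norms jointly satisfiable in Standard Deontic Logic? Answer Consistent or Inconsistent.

Consistent

Premise 4 is O(¬sign_waiver → ¬freeze_account), but O(¬sign_waiver) is not derivable from the premises, so it does not yield O(¬freeze_account).
So O(¬freeze_account) is not derivable, and the apparent clash with O(freeze_account) does not arise.
A world satisfying every obligation exists (e.g. adjourn_session=false, arm_system=false, attend_hearing=false, declare_conflict=false, freeze_account=true, log_statement=false, report_summons=false, sign_waiver=true, stand_down=false, verify_report=true); no atom is both obligatory and forbidden, so the set is consistent.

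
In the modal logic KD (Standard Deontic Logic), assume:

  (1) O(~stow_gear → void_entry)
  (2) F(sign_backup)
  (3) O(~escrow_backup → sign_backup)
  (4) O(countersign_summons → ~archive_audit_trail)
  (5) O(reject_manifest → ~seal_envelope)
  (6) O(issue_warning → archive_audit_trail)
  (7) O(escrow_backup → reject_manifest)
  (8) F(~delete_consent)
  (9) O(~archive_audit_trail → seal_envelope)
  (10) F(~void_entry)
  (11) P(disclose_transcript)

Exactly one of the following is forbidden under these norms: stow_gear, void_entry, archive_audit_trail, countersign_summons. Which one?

F(sign_backup) at premise 2 means O(~sign_backup).
Premise 3, O(~escrow_backup → sign_backup), contraposes to O(~sign_backup → escrow_backup); with O(~sign_backup) we get O(escrow_backup).
From O(escrow_backup) and premise 7, O(escrow_backup → reject_manifest), we obtain O(reject_manifest).
Premise 5 is O(reject_manifest → ~seal_envelope); since O(reject_manifest), deontic closure gives O(~seal_envelope).
The contrapositive of premise 9 (O(~archive_audit_trail → seal_envelope)) is O(~seal_envelope → archive_audit_trail), and O(~seal_envelope) is already established, so O(archive_audit_trail).
Premise 4 is O(countersign_summons → ~archive_audit_trail); contrapositively O(archive_audit_trail → ~countersign_summons). Since O(archive_audit_trail) holds, K gives O(~countersign_summons).
So O(~countersign_summons) holds, i.e. countersign_summons is forbidden. None of the other listed options is forbidden under the premises.

countersign_summons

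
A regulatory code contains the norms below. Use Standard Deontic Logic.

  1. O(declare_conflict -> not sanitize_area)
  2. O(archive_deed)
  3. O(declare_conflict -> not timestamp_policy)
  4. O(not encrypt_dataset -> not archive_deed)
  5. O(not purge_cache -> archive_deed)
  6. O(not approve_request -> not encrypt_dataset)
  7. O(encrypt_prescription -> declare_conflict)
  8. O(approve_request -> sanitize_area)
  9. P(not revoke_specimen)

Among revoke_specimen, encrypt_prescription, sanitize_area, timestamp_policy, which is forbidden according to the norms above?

From premise 2 we have O(archive_deed).
Premise 4 is O(not encrypt_dataset -> not archive_deed); contrapositively O(archive_deed -> encrypt_dataset). Since O(archive_deed) holds, K gives O(encrypt_dataset).
Premise 6 is O(not approve_request -> not encrypt_dataset); contrapositively O(encrypt_dataset -> approve_request). Since O(encrypt_dataset) holds, K gives O(approve_request).
With premise 8, O(approve_request -> sanitize_area), the K-axiom yields O(sanitize_area).
Premise 1, O(declare_conflict -> not sanitize_area), contraposes to O(sanitize_area -> not declare_conflict); with O(sanitize_area) we get O(not declare_conflict).
Premise 7 is O(encrypt_prescription -> declare_conflict); contrapositively O(not declare_conflict -> not encrypt_prescription). Since O(not declare_conflict) holds, K gives O(not encrypt_prescription).
So O(not encrypt_prescription) holds, i.e. encrypt_prescription is forbidden. None of the other listed options is forbidden under the premises.

encrypt_prescription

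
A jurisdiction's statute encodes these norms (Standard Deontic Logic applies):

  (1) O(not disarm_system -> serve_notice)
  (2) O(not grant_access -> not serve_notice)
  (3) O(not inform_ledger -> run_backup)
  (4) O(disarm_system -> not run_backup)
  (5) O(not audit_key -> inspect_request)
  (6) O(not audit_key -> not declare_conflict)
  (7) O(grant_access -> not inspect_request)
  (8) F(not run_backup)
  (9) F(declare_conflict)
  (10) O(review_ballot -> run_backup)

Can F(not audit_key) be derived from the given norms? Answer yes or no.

Yes

Premise 8 is F(not run_backup), i.e. O(run_backup).
Premise 4, O(disarm_system -> not run_backup), contraposes to O(run_backup -> not disarm_system); with O(run_backup) we get O(not disarm_system).
With premise 1, O(not disarm_system -> serve_notice), the K-axiom yields O(serve_notice).
Premise 2 is O(not grant_access -> not serve_notice); contrapositively O(serve_notice -> grant_access). Since O(serve_notice) holds, K gives O(grant_access).
Applying K to premise 7 (O(grant_access -> not inspect_request)) and O(grant_access) yields O(not inspect_request).
The contrapositive of premise 5 (O(not audit_key -> inspect_request)) is O(not inspect_request -> audit_key), and O(not inspect_request) is already established, so O(audit_key).
Premises 3, 6, 9, 10 do not contribute to this derivation.
So O(audit_key) holds, i.e. F(not audit_key). The claim follows.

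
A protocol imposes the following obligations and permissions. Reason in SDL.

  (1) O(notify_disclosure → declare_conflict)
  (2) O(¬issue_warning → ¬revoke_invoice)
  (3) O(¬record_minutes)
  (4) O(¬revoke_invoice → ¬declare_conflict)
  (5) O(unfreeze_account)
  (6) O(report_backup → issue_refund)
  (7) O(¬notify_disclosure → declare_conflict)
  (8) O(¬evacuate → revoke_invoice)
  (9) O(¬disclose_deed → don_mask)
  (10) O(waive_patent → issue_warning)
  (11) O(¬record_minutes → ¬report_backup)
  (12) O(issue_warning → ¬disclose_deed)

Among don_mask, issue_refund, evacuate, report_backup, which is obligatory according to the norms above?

don_mask

Premises 7 and 1 cover both cases: O(¬notify_disclosure → declare_conflict) and O(notify_disclosure → declare_conflict). Since ¬notify_disclosure ∨ notify_disclosure is a tautology, O(declare_conflict) follows.
Premise 4, O(¬revoke_invoice → ¬declare_conflict), contraposes to O(declare_conflict → revoke_invoice); with O(declare_conflict) we get O(revoke_invoice).
Premise 2, O(¬issue_warning → ¬revoke_invoice), contraposes to O(revoke_invoice → issue_warning); with O(revoke_invoice) we get O(issue_warning).
With premise 12, O(issue_warning → ¬disclose_deed), the K-axiom yields O(¬disclose_deed).
With premise 9, O(¬disclose_deed → don_mask), the K-axiom yields O(don_mask).
So O(don_mask) holds — don_mask is obligatory. None of the other listed options is made obligatory by any chain of premises.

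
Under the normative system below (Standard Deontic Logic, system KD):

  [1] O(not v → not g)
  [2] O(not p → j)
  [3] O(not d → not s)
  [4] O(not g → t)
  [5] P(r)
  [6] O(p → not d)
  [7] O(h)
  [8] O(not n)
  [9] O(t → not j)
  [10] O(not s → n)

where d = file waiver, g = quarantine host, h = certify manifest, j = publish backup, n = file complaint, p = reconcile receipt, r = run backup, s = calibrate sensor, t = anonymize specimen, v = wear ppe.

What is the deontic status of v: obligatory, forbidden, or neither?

From premise 8 we have O(not n).
Premise 10, O(not s → n), contraposes to O(not n → s); with O(not n) we get O(s).
Premise 3 is O(not d → not s); contrapositively O(s → d). Since O(s) holds, K gives O(d).
The contrapositive of premise 6 (O(p → not d)) is O(d → not p), and O(d) is already established, so O(not p).
From O(not p) and premise 2, O(not p → j), we obtain O(j).
Premise 9, O(t → not j), contraposes to O(j → not t); with O(j) we get O(not t).
The contrapositive of premise 4 (O(not g → t)) is O(not t → g), and O(not t) is already established, so O(g).
Premise 1, O(not v → not g), contraposes to O(g → v); with O(g) we get O(v).
Premises 5, 7 do not contribute to this derivation.
Hence v is obligatory.

Obligatory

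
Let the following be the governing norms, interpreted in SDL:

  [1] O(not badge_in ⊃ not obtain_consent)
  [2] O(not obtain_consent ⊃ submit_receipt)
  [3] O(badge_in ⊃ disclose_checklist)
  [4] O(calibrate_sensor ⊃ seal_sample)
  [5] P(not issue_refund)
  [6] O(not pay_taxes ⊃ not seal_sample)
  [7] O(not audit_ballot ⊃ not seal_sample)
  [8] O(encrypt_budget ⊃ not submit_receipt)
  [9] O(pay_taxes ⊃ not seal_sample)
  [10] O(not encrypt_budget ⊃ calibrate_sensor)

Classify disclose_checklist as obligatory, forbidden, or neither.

Premises 6 and 9 cover both cases: O(not pay_taxes ⊃ not seal_sample) and O(pay_taxes ⊃ not seal_sample). Since not pay_taxes ∨ pay_taxes is a tautology, O(not seal_sample) follows.
Premise 4 is O(calibrate_sensor ⊃ seal_sample); contrapositively O(not seal_sample ⊃ not calibrate_sensor). Since O(not seal_sample) holds, K gives O(not calibrate_sensor).
Premise 10, O(not encrypt_budget ⊃ calibrate_sensor), contraposes to O(not calibrate_sensor ⊃ encrypt_budget); with O(not calibrate_sensor) we get O(encrypt_budget).
From O(encrypt_budget) and premise 8, O(encrypt_budget ⊃ not submit_receipt), we obtain O(not submit_receipt).
The contrapositive of premise 2 (O(not obtain_consent ⊃ submit_receipt)) is O(not submit_receipt ⊃ obtain_consent), and O(not submit_receipt) is already established, so O(obtain_consent).
Premise 1 is O(not badge_in ⊃ not obtain_consent); contrapositively O(obtain_consent ⊃ badge_in). Since O(obtain_consent) holds, K gives O(badge_in).
With premise 3, O(badge_in ⊃ disclose_checklist), the K-axiom yields O(disclose_checklist).
Premises 5, 7 do not contribute to this derivation.
Hence disclose_checklist is obligatory.

Obligatory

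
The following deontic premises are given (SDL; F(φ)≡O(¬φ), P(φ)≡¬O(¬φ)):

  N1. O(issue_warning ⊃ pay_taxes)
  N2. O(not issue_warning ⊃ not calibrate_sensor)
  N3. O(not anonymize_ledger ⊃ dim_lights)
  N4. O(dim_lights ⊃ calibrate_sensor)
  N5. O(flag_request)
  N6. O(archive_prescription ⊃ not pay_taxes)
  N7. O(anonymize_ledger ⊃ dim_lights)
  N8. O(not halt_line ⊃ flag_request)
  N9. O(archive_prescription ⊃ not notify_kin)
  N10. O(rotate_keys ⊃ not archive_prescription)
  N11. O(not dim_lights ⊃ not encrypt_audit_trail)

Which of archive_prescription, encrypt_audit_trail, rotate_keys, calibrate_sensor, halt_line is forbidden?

Premises 3 and 7 are O(not anonymize_ledger ⊃ dim_lights) and O(anonymize_ledger ⊃ dim_lights); every ideal world satisfies not anonymize_ledger or anonymize_ledger, so in either case dim_lights holds — hence O(dim_lights).
With premise 4, O(dim_lights ⊃ calibrate_sensor), the K-axiom yields O(calibrate_sensor).
Premise 2, O(not issue_warning ⊃ not calibrate_sensor), contraposes to O(calibrate_sensor ⊃ issue_warning); with O(calibrate_sensor) we get O(issue_warning).
Applying K to premise 1 (O(issue_warning ⊃ pay_taxes)) and O(issue_warning) yields O(pay_taxes).
The contrapositive of premise 6 (O(archive_prescription ⊃ not pay_taxes)) is O(pay_taxes ⊃ not archive_prescription), and O(pay_taxes) is already established, so O(not archive_prescription).
So O(not archive_prescription) holds, i.e. archive_prescription is forbidden. None of the other listed options is forbidden under the premises.

archive_prescription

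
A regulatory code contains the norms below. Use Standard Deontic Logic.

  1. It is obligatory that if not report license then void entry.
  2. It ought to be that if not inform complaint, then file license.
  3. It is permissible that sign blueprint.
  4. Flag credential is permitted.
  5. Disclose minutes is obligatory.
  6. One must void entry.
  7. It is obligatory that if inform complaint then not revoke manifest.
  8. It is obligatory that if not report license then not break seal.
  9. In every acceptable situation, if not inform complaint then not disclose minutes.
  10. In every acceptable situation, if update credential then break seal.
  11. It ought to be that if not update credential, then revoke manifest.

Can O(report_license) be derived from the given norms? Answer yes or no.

From premise 5 we have O(disclose_minutes).
Premise 9, O(¬inform_complaint → ¬disclose_minutes), contraposes to O(disclose_minutes → inform_complaint); with O(disclose_minutes) we get O(inform_complaint).
Premise 7 is O(inform_complaint → ¬revoke_manifest); since O(inform_complaint), deontic closure gives O(¬revoke_manifest).
The contrapositive of premise 11 (O(¬update_credential → revoke_manifest)) is O(¬revoke_manifest → update_credential), and O(¬revoke_manifest) is already established, so O(update_credential).
From O(update_credential) and premise 10, O(update_credential → break_seal), we obtain O(break_seal).
The contrapositive of premise 8 (O(¬report_license → ¬break_seal)) is O(break_seal → report_license), and O(break_seal) is already established, so O(report_license).
Premises 1, 2, 3, 4, 6 do not contribute to this derivation.
So O(report_license) follows.

Yes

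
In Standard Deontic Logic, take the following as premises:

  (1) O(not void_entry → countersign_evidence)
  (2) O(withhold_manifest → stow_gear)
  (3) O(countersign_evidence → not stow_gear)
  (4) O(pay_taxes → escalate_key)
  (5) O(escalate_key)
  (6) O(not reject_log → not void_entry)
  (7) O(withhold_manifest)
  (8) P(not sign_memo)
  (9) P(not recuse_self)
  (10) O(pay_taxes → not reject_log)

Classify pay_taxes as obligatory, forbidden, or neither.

Forbidden

From premise 7 we have O(withhold_manifest).
Applying K to premise 2 (O(withhold_manifest → stow_gear)) and O(withhold_manifest) yields O(stow_gear).
The contrapositive of premise 3 (O(countersign_evidence → not stow_gear)) is O(stow_gear → not countersign_evidence), and O(stow_gear) is already established, so O(not countersign_evidence).
Premise 1, O(not void_entry → countersign_evidence), contraposes to O(not countersign_evidence → void_entry); with O(not countersign_evidence) we get O(void_entry).
Premise 6, O(not reject_log → not void_entry), contraposes to O(void_entry → reject_log); with O(void_entry) we get O(reject_log).
Premise 10, O(pay_taxes → not reject_log), contraposes to O(reject_log → not pay_taxes); with O(reject_log) we get O(not pay_taxes).
Premises 4, 5, 8, 9 do not contribute to this derivation.
Thus O(not pay_taxes), which is F(pay_taxes): pay_taxes is forbidden.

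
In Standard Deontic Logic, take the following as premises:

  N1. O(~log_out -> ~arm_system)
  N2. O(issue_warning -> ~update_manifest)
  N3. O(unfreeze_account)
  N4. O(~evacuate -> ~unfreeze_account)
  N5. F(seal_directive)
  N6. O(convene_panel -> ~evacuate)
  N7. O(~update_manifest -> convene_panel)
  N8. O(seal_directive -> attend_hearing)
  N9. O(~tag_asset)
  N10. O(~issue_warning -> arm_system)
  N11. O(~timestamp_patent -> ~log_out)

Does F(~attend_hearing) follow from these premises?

Premise 8 is O(seal_directive -> attend_hearing), but O(seal_directive) is not derivable from the premises, so it does not yield O(attend_hearing).
No other premise forces O(attend_hearing). An ideal world satisfying every premise can still have ~attend_hearing true, so F(~attend_hearing) is not derivable.

No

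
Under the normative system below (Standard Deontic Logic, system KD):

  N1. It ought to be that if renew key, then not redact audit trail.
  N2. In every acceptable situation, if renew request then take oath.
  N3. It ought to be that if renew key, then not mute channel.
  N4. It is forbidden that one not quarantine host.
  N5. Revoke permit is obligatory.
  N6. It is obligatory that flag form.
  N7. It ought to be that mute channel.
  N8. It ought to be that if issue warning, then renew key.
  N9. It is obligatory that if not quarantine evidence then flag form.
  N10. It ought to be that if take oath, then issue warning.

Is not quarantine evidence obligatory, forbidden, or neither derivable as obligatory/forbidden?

Neither

Premise 9 is O(¬quarantine_evidence → flag_form); even if O(flag_form) held, inferring O(¬quarantine_evidence) would be affirming the consequent — invalid.
No premise or chain of K-axiom applications forces O(¬quarantine_evidence), and none forces O(quarantine_evidence). So ¬quarantine_evidence is neither obligatory nor forbidden under these norms.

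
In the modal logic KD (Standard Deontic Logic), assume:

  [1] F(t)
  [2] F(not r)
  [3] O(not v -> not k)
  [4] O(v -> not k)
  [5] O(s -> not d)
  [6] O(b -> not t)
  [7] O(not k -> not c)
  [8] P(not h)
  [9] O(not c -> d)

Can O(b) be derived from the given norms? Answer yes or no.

Premise 6 is O(b -> not t); even if O(not t) held, inferring O(b) would be affirming the consequent — invalid.
No other premise forces O(b). An ideal world satisfying every premise can still have b false, so O(b) is not derivable.

No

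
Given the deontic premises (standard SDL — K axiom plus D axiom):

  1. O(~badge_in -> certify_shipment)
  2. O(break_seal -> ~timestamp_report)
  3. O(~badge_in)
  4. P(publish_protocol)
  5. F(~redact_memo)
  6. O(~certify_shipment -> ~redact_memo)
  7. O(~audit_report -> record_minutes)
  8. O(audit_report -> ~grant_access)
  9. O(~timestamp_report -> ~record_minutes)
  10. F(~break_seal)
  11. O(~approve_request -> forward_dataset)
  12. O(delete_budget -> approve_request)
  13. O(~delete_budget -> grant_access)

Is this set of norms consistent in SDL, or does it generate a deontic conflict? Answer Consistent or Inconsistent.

Consistent

Premise 6 is O(~certify_shipment -> ~redact_memo), but O(~certify_shipment) is not derivable from the premises, so it does not yield O(~redact_memo).
So O(~redact_memo) is not derivable, and the apparent clash with O(redact_memo) does not arise.
A world satisfying every obligation exists (e.g. approve_request=true, audit_report=true, badge_in=false, break_seal=true, certify_shipment=true, delete_budget=true, forward_dataset=false, grant_access=false, publish_protocol=false, record_minutes=false, redact_memo=true, timestamp_report=false); no atom is both obligatory and forbidden, so the set is consistent.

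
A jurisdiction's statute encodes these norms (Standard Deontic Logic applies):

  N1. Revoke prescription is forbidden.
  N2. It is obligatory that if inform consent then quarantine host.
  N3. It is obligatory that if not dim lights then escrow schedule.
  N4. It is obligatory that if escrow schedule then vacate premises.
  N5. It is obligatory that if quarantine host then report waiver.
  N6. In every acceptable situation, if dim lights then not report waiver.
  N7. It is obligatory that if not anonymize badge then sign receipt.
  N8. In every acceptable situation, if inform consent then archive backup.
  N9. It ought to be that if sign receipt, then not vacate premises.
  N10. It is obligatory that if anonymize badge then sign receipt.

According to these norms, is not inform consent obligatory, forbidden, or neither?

By case analysis on ¬anonymize_badge: premise 7 gives O(¬anonymize_badge → sign_receipt) and premise 10 gives O(anonymize_badge → sign_receipt), so O(sign_receipt) either way.
Applying K to premise 9 (O(sign_receipt → ¬vacate_premises)) and O(sign_receipt) yields O(¬vacate_premises).
Premise 4, O(escrow_schedule → vacate_premises), contraposes to O(¬vacate_premises → ¬escrow_schedule); with O(¬vacate_premises) we get O(¬escrow_schedule).
Premise 3 is O(¬dim_lights → escrow_schedule); contrapositively O(¬escrow_schedule → dim_lights). Since O(¬escrow_schedule) holds, K gives O(dim_lights).
From O(dim_lights) and premise 6, O(dim_lights → ¬report_waiver), we obtain O(¬report_waiver).
Premise 5, O(quarantine_host → report_waiver), contraposes to O(¬report_waiver → ¬quarantine_host); with O(¬report_waiver) we get O(¬quarantine_host).
The contrapositive of premise 2 (O(inform_consent → quarantine_host)) is O(¬quarantine_host → ¬inform_consent), and O(¬quarantine_host) is already established, so O(¬inform_consent).
Premises 1, 8 do not contribute to this derivation.
Hence ¬inform_consent is obligatory.

Obligatory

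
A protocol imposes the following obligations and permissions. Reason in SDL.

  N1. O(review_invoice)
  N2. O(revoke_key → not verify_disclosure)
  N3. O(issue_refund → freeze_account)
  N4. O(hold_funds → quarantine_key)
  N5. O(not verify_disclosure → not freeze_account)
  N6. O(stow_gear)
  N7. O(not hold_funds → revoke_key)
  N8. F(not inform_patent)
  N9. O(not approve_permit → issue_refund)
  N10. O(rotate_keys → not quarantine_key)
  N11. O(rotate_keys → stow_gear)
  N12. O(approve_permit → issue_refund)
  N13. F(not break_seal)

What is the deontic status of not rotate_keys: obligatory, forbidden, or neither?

Premises 12 and 9 cover both cases: O(approve_permit → issue_refund) and O(not approve_permit → issue_refund). Since approve_permit ∨ not approve_permit is a tautology, O(issue_refund) follows.
Premise 3 is O(issue_refund → freeze_account); since O(issue_refund), deontic closure gives O(freeze_account).
Premise 5 is O(not verify_disclosure → not freeze_account); contrapositively O(freeze_account → verify_disclosure). Since O(freeze_account) holds, K gives O(verify_disclosure).
Premise 2 is O(revoke_key → not verify_disclosure); contrapositively O(verify_disclosure → not revoke_key). Since O(verify_disclosure) holds, K gives O(not revoke_key).
Premise 7 is O(not hold_funds → revoke_key); contrapositively O(not revoke_key → hold_funds). Since O(not revoke_key) holds, K gives O(hold_funds).
From O(hold_funds) and premise 4, O(hold_funds → quarantine_key), we obtain O(quarantine_key).
Premise 10, O(rotate_keys → not quarantine_key), contraposes to O(quarantine_key → not rotate_keys); with O(quarantine_key) we get O(not rotate_keys).
Premises 1, 6, 8, 11, 13 do not contribute to this derivation.
Hence not rotate_keys is obligatory.

Obligatory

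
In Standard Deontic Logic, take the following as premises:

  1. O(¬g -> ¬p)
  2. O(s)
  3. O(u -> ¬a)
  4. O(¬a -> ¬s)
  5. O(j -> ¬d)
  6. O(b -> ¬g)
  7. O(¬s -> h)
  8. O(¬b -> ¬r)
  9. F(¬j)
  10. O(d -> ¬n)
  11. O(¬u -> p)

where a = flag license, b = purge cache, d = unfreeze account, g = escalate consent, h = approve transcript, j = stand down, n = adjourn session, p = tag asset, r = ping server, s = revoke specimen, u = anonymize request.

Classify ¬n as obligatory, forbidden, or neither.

Premise 10 is O(d -> ¬n), but O(d) is not derivable from the premises, so it does not yield O(¬n).
No premise or chain of K-axiom applications forces O(¬n), and none forces O(n). So ¬n is neither obligatory nor forbidden under these norms.

Neither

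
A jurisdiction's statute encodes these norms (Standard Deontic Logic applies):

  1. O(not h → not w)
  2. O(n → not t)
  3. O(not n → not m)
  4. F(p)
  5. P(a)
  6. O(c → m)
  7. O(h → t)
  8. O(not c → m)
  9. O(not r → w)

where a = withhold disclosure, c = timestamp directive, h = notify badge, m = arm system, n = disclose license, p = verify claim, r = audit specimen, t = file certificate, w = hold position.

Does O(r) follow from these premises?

Yes

Premises 8 and 6 are O(not c → m) and O(c → m); every ideal world satisfies not c or c, so in either case m holds — hence O(m).
The contrapositive of premise 3 (O(not n → not m)) is O(m → n), and O(m) is already established, so O(n).
From O(n) and premise 2, O(n → not t), we obtain O(not t).
Premise 7 is O(h → t); contrapositively O(not t → not h). Since O(not t) holds, K gives O(not h).
With premise 1, O(not h → not w), the K-axiom yields O(not w).
Premise 9 is O(not r → w); contrapositively O(not w → r). Since O(not w) holds, K gives O(r).
Premises 4, 5 do not contribute to this derivation.
So O(r) follows.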